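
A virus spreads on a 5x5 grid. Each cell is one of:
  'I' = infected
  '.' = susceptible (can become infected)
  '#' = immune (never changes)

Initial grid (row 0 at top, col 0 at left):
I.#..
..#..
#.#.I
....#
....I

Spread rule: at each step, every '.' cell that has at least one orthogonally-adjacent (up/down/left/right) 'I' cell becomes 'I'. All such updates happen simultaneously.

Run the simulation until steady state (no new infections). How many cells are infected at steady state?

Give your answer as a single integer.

Answer: 20

Derivation:
Step 0 (initial): 3 infected
Step 1: +5 new -> 8 infected
Step 2: +5 new -> 13 infected
Step 3: +4 new -> 17 infected
Step 4: +2 new -> 19 infected
Step 5: +1 new -> 20 infected
Step 6: +0 new -> 20 infected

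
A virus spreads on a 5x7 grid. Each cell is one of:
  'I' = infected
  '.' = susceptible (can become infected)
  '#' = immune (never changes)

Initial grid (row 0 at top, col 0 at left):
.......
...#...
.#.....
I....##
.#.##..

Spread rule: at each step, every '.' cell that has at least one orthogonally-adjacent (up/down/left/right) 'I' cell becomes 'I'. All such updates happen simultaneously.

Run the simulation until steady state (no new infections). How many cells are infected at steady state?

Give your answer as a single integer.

Step 0 (initial): 1 infected
Step 1: +3 new -> 4 infected
Step 2: +2 new -> 6 infected
Step 3: +5 new -> 11 infected
Step 4: +4 new -> 15 infected
Step 5: +2 new -> 17 infected
Step 6: +3 new -> 20 infected
Step 7: +3 new -> 23 infected
Step 8: +2 new -> 25 infected
Step 9: +1 new -> 26 infected
Step 10: +0 new -> 26 infected

Answer: 26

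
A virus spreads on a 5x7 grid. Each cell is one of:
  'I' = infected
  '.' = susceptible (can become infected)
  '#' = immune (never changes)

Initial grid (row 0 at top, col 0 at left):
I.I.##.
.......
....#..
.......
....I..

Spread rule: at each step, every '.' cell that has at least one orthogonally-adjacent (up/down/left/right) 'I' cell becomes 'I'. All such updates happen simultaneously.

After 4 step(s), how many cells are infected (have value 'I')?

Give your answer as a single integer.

Step 0 (initial): 3 infected
Step 1: +7 new -> 10 infected
Step 2: +8 new -> 18 infected
Step 3: +8 new -> 26 infected
Step 4: +4 new -> 30 infected

Answer: 30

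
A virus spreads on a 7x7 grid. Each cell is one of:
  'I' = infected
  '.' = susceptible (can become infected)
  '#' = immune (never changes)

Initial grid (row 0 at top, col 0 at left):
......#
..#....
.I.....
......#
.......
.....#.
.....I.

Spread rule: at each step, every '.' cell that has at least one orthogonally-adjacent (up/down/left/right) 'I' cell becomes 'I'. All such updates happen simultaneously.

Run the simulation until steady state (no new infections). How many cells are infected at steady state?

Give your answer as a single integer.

Step 0 (initial): 2 infected
Step 1: +6 new -> 8 infected
Step 2: +9 new -> 17 infected
Step 3: +12 new -> 29 infected
Step 4: +9 new -> 38 infected
Step 5: +5 new -> 43 infected
Step 6: +2 new -> 45 infected
Step 7: +0 new -> 45 infected

Answer: 45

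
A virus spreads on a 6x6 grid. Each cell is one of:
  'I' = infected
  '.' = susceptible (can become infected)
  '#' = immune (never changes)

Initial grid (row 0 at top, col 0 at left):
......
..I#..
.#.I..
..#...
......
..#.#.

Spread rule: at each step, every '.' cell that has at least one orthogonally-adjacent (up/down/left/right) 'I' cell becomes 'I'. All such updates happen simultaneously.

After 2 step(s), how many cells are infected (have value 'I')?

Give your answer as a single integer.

Step 0 (initial): 2 infected
Step 1: +5 new -> 7 infected
Step 2: +7 new -> 14 infected

Answer: 14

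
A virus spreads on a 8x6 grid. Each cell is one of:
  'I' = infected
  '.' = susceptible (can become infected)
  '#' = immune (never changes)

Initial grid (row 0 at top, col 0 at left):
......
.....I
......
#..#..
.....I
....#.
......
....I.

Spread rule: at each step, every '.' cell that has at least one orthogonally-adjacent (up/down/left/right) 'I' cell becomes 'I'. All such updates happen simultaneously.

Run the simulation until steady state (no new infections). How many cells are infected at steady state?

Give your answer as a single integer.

Step 0 (initial): 3 infected
Step 1: +9 new -> 12 infected
Step 2: +8 new -> 20 infected
Step 3: +7 new -> 27 infected
Step 4: +8 new -> 35 infected
Step 5: +7 new -> 42 infected
Step 6: +3 new -> 45 infected
Step 7: +0 new -> 45 infected

Answer: 45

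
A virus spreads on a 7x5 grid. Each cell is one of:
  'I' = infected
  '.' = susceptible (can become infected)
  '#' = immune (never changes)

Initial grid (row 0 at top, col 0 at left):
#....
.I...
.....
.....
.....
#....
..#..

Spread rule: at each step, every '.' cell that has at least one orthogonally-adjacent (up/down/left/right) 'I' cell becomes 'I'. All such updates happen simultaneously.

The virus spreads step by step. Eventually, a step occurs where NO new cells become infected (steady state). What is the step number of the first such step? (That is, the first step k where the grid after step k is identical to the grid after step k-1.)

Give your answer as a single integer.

Answer: 9

Derivation:
Step 0 (initial): 1 infected
Step 1: +4 new -> 5 infected
Step 2: +5 new -> 10 infected
Step 3: +6 new -> 16 infected
Step 4: +6 new -> 22 infected
Step 5: +4 new -> 26 infected
Step 6: +3 new -> 29 infected
Step 7: +2 new -> 31 infected
Step 8: +1 new -> 32 infected
Step 9: +0 new -> 32 infected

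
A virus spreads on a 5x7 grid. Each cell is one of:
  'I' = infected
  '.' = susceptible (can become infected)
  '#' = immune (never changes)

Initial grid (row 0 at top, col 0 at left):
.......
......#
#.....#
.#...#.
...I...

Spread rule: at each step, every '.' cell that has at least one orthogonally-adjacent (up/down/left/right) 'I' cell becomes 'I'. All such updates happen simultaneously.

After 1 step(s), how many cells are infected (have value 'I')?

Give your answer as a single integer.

Answer: 4

Derivation:
Step 0 (initial): 1 infected
Step 1: +3 new -> 4 infected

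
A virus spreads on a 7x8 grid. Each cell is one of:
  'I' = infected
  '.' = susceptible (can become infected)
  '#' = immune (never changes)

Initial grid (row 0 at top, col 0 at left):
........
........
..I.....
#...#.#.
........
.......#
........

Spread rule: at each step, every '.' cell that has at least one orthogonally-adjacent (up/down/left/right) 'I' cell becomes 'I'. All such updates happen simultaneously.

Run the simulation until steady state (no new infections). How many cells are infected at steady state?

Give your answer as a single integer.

Step 0 (initial): 1 infected
Step 1: +4 new -> 5 infected
Step 2: +8 new -> 13 infected
Step 3: +8 new -> 21 infected
Step 4: +10 new -> 31 infected
Step 5: +8 new -> 39 infected
Step 6: +7 new -> 46 infected
Step 7: +4 new -> 50 infected
Step 8: +1 new -> 51 infected
Step 9: +1 new -> 52 infected
Step 10: +0 new -> 52 infected

Answer: 52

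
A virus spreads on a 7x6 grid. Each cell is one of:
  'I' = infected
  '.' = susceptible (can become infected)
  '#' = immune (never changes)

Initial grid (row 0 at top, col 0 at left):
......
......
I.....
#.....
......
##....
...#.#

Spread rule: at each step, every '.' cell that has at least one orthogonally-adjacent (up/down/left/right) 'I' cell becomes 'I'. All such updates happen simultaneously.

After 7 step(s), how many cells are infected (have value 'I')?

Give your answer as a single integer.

Step 0 (initial): 1 infected
Step 1: +2 new -> 3 infected
Step 2: +4 new -> 7 infected
Step 3: +5 new -> 12 infected
Step 4: +6 new -> 18 infected
Step 5: +6 new -> 24 infected
Step 6: +6 new -> 30 infected
Step 7: +4 new -> 34 infected

Answer: 34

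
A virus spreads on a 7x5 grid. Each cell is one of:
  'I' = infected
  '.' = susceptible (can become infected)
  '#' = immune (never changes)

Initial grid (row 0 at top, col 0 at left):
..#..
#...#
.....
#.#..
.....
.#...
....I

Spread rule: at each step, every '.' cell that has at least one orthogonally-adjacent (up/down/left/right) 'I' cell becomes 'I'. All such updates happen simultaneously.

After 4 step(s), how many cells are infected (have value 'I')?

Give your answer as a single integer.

Answer: 14

Derivation:
Step 0 (initial): 1 infected
Step 1: +2 new -> 3 infected
Step 2: +3 new -> 6 infected
Step 3: +4 new -> 10 infected
Step 4: +4 new -> 14 infected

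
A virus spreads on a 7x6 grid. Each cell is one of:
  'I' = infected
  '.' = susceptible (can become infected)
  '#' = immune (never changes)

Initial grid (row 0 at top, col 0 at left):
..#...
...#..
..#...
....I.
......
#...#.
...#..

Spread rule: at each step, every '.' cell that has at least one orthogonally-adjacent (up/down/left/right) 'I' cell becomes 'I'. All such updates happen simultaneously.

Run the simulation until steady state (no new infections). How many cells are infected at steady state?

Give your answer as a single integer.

Step 0 (initial): 1 infected
Step 1: +4 new -> 5 infected
Step 2: +6 new -> 11 infected
Step 3: +6 new -> 17 infected
Step 4: +7 new -> 24 infected
Step 5: +6 new -> 30 infected
Step 6: +4 new -> 34 infected
Step 7: +2 new -> 36 infected
Step 8: +0 new -> 36 infected

Answer: 36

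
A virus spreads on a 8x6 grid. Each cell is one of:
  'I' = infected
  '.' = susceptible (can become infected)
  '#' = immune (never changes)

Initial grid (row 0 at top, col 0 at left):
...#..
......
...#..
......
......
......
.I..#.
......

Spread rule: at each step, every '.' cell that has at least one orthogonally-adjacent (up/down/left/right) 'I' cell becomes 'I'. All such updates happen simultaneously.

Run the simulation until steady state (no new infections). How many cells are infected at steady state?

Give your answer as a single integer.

Answer: 45

Derivation:
Step 0 (initial): 1 infected
Step 1: +4 new -> 5 infected
Step 2: +6 new -> 11 infected
Step 3: +5 new -> 16 infected
Step 4: +6 new -> 22 infected
Step 5: +7 new -> 29 infected
Step 6: +6 new -> 35 infected
Step 7: +5 new -> 40 infected
Step 8: +2 new -> 42 infected
Step 9: +2 new -> 44 infected
Step 10: +1 new -> 45 infected
Step 11: +0 new -> 45 infected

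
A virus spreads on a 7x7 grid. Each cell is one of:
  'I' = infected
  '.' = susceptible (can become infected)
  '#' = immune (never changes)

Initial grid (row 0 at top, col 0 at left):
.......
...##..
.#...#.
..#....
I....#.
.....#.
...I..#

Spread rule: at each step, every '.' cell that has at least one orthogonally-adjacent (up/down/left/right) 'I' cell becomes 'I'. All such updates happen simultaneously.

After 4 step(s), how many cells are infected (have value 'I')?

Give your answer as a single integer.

Step 0 (initial): 2 infected
Step 1: +6 new -> 8 infected
Step 2: +10 new -> 18 infected
Step 3: +3 new -> 21 infected
Step 4: +4 new -> 25 infected

Answer: 25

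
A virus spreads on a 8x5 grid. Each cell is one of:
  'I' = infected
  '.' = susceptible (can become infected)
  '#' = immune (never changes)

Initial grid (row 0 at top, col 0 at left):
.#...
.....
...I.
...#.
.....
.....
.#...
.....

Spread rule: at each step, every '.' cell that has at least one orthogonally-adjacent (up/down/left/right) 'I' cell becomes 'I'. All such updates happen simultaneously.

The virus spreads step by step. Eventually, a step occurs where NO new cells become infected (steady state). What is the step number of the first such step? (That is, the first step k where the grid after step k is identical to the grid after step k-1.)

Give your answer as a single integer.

Step 0 (initial): 1 infected
Step 1: +3 new -> 4 infected
Step 2: +6 new -> 10 infected
Step 3: +7 new -> 17 infected
Step 4: +6 new -> 23 infected
Step 5: +6 new -> 29 infected
Step 6: +4 new -> 33 infected
Step 7: +3 new -> 36 infected
Step 8: +1 new -> 37 infected
Step 9: +0 new -> 37 infected

Answer: 9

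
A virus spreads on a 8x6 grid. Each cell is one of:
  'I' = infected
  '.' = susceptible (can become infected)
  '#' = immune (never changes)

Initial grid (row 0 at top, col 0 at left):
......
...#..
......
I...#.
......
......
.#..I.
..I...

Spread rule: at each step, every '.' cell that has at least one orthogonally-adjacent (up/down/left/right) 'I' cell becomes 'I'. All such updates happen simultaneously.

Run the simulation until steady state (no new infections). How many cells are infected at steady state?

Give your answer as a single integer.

Step 0 (initial): 3 infected
Step 1: +10 new -> 13 infected
Step 2: +11 new -> 24 infected
Step 3: +9 new -> 33 infected
Step 4: +4 new -> 37 infected
Step 5: +3 new -> 40 infected
Step 6: +3 new -> 43 infected
Step 7: +2 new -> 45 infected
Step 8: +0 new -> 45 infected

Answer: 45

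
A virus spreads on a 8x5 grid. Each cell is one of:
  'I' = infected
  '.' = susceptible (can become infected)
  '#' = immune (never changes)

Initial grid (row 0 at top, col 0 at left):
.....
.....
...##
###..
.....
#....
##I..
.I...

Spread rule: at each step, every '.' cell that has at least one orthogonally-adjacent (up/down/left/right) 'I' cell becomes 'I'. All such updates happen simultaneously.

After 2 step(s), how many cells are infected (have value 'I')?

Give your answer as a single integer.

Step 0 (initial): 2 infected
Step 1: +4 new -> 6 infected
Step 2: +5 new -> 11 infected

Answer: 11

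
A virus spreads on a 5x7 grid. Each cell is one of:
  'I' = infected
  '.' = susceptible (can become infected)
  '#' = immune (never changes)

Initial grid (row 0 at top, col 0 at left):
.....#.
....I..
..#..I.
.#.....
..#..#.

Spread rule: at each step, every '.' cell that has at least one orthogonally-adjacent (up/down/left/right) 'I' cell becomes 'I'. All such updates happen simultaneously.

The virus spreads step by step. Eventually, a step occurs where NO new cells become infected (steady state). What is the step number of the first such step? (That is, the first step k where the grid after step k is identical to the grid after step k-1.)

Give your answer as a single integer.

Answer: 9

Derivation:
Step 0 (initial): 2 infected
Step 1: +6 new -> 8 infected
Step 2: +6 new -> 14 infected
Step 3: +6 new -> 20 infected
Step 4: +5 new -> 25 infected
Step 5: +2 new -> 27 infected
Step 6: +1 new -> 28 infected
Step 7: +1 new -> 29 infected
Step 8: +1 new -> 30 infected
Step 9: +0 new -> 30 infected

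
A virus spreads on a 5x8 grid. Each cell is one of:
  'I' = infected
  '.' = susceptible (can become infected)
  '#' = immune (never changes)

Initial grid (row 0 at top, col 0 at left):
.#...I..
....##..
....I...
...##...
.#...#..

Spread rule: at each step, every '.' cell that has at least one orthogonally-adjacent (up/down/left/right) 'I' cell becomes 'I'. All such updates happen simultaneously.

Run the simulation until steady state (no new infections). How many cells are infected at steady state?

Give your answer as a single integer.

Step 0 (initial): 2 infected
Step 1: +4 new -> 6 infected
Step 2: +7 new -> 13 infected
Step 3: +7 new -> 20 infected
Step 4: +6 new -> 26 infected
Step 5: +4 new -> 30 infected
Step 6: +3 new -> 33 infected
Step 7: +0 new -> 33 infected

Answer: 33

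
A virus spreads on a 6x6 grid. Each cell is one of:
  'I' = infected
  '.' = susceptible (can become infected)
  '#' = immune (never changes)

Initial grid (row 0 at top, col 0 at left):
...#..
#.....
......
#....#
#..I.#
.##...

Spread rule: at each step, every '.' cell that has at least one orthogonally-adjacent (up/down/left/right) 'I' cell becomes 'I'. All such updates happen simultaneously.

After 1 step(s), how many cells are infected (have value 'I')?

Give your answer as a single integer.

Answer: 5

Derivation:
Step 0 (initial): 1 infected
Step 1: +4 new -> 5 infected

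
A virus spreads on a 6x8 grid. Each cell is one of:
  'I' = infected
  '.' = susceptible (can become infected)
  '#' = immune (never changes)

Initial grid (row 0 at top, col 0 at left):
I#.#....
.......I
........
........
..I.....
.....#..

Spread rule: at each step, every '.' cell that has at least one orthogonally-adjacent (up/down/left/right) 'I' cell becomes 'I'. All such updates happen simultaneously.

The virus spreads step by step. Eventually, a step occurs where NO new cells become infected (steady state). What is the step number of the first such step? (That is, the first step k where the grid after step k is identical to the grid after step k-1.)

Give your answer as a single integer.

Step 0 (initial): 3 infected
Step 1: +8 new -> 11 infected
Step 2: +13 new -> 24 infected
Step 3: +13 new -> 37 infected
Step 4: +7 new -> 44 infected
Step 5: +1 new -> 45 infected
Step 6: +0 new -> 45 infected

Answer: 6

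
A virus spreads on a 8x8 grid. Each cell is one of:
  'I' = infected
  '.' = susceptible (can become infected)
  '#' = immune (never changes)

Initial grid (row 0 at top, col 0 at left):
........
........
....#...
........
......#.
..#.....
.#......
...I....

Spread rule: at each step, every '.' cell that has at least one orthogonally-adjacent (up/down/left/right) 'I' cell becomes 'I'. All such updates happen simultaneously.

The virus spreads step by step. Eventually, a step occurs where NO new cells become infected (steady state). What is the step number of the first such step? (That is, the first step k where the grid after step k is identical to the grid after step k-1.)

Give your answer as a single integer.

Answer: 12

Derivation:
Step 0 (initial): 1 infected
Step 1: +3 new -> 4 infected
Step 2: +5 new -> 9 infected
Step 3: +5 new -> 14 infected
Step 4: +7 new -> 21 infected
Step 5: +8 new -> 29 infected
Step 6: +7 new -> 36 infected
Step 7: +8 new -> 44 infected
Step 8: +7 new -> 51 infected
Step 9: +5 new -> 56 infected
Step 10: +3 new -> 59 infected
Step 11: +1 new -> 60 infected
Step 12: +0 new -> 60 infected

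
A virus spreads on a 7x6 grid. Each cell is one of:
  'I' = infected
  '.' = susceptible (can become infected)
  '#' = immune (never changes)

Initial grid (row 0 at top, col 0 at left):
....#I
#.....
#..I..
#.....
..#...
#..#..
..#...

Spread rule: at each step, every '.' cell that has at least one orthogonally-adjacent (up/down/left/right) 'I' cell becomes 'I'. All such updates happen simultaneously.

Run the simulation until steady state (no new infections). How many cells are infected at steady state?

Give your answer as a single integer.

Step 0 (initial): 2 infected
Step 1: +5 new -> 7 infected
Step 2: +8 new -> 15 infected
Step 3: +5 new -> 20 infected
Step 4: +4 new -> 24 infected
Step 5: +5 new -> 29 infected
Step 6: +4 new -> 33 infected
Step 7: +1 new -> 34 infected
Step 8: +0 new -> 34 infected

Answer: 34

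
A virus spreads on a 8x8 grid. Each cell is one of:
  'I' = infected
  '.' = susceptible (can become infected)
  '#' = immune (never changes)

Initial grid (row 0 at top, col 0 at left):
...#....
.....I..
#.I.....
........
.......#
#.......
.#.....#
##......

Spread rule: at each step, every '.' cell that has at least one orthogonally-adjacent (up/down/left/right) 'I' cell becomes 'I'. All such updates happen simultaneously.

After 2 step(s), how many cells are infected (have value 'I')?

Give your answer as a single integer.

Step 0 (initial): 2 infected
Step 1: +8 new -> 10 infected
Step 2: +12 new -> 22 infected

Answer: 22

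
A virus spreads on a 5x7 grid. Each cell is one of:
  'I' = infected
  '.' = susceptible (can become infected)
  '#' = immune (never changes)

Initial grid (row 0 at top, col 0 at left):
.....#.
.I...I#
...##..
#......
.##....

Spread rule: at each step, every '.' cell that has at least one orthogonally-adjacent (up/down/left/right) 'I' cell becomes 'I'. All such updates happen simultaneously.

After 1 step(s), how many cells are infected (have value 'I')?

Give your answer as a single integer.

Step 0 (initial): 2 infected
Step 1: +6 new -> 8 infected

Answer: 8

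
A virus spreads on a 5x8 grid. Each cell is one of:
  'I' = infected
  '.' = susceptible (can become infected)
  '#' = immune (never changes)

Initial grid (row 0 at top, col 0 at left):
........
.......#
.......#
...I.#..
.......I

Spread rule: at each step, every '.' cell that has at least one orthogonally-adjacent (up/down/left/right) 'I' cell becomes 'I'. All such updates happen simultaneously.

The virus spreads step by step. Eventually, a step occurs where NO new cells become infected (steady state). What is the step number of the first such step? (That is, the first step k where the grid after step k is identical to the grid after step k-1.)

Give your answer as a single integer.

Step 0 (initial): 2 infected
Step 1: +6 new -> 8 infected
Step 2: +8 new -> 16 infected
Step 3: +8 new -> 24 infected
Step 4: +7 new -> 31 infected
Step 5: +4 new -> 35 infected
Step 6: +2 new -> 37 infected
Step 7: +0 new -> 37 infected

Answer: 7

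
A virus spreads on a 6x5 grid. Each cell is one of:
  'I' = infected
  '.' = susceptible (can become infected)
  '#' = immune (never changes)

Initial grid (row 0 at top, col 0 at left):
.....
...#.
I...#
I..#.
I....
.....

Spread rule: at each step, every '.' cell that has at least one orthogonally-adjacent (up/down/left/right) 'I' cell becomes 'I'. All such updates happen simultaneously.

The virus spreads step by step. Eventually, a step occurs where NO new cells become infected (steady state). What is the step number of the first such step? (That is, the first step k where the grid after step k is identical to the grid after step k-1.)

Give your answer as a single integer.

Answer: 8

Derivation:
Step 0 (initial): 3 infected
Step 1: +5 new -> 8 infected
Step 2: +6 new -> 14 infected
Step 3: +5 new -> 19 infected
Step 4: +3 new -> 22 infected
Step 5: +3 new -> 25 infected
Step 6: +1 new -> 26 infected
Step 7: +1 new -> 27 infected
Step 8: +0 new -> 27 infected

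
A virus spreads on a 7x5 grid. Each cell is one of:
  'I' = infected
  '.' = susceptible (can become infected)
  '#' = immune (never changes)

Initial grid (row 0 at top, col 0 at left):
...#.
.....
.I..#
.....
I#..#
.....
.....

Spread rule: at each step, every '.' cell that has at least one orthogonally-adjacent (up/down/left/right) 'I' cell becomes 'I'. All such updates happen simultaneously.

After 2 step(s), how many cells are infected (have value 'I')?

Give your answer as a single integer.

Answer: 15

Derivation:
Step 0 (initial): 2 infected
Step 1: +6 new -> 8 infected
Step 2: +7 new -> 15 infected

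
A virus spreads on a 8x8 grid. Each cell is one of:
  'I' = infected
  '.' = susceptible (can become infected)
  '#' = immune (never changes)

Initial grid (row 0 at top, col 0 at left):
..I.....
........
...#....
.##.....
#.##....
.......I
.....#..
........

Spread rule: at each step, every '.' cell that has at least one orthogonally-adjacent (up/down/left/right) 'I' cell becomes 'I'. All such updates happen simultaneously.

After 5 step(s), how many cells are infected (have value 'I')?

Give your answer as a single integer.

Step 0 (initial): 2 infected
Step 1: +6 new -> 8 infected
Step 2: +10 new -> 18 infected
Step 3: +9 new -> 27 infected
Step 4: +11 new -> 38 infected
Step 5: +8 new -> 46 infected

Answer: 46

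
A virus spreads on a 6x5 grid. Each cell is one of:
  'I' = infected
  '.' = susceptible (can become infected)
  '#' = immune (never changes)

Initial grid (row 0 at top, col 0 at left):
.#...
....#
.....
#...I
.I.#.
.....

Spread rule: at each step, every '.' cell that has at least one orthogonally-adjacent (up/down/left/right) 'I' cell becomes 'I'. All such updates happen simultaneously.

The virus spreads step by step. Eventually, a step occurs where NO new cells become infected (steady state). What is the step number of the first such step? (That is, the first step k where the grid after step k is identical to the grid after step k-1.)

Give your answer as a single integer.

Step 0 (initial): 2 infected
Step 1: +7 new -> 9 infected
Step 2: +6 new -> 15 infected
Step 3: +5 new -> 20 infected
Step 4: +3 new -> 23 infected
Step 5: +3 new -> 26 infected
Step 6: +0 new -> 26 infected

Answer: 6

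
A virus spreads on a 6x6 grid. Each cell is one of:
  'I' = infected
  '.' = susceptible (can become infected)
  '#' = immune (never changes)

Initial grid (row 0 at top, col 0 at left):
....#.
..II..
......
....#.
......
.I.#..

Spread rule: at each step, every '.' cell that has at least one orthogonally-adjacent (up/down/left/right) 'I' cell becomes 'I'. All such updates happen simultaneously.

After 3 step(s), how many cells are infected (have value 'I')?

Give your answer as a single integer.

Answer: 28

Derivation:
Step 0 (initial): 3 infected
Step 1: +9 new -> 12 infected
Step 2: +10 new -> 22 infected
Step 3: +6 new -> 28 infected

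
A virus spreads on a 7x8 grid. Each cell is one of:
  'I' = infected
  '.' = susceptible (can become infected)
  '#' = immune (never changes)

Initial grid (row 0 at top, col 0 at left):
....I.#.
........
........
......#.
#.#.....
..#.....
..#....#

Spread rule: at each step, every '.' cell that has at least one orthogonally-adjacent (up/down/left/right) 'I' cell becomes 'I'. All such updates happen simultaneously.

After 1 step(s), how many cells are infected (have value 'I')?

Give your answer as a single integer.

Step 0 (initial): 1 infected
Step 1: +3 new -> 4 infected

Answer: 4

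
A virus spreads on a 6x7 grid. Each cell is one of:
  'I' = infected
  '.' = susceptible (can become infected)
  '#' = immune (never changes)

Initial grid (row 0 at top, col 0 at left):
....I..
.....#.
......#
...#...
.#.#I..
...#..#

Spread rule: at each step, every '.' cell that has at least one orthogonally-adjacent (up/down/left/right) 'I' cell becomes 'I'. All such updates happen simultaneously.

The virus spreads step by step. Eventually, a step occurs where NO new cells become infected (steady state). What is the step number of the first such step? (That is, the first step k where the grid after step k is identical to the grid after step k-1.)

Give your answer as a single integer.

Answer: 10

Derivation:
Step 0 (initial): 2 infected
Step 1: +6 new -> 8 infected
Step 2: +7 new -> 15 infected
Step 3: +6 new -> 21 infected
Step 4: +3 new -> 24 infected
Step 5: +3 new -> 27 infected
Step 6: +3 new -> 30 infected
Step 7: +2 new -> 32 infected
Step 8: +2 new -> 34 infected
Step 9: +1 new -> 35 infected
Step 10: +0 new -> 35 infected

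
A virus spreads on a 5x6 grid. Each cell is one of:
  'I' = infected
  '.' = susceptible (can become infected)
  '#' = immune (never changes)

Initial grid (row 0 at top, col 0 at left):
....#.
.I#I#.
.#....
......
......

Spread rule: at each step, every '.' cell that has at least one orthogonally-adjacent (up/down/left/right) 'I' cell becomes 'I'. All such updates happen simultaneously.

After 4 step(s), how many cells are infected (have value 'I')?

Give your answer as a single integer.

Step 0 (initial): 2 infected
Step 1: +4 new -> 6 infected
Step 2: +6 new -> 12 infected
Step 3: +5 new -> 17 infected
Step 4: +6 new -> 23 infected

Answer: 23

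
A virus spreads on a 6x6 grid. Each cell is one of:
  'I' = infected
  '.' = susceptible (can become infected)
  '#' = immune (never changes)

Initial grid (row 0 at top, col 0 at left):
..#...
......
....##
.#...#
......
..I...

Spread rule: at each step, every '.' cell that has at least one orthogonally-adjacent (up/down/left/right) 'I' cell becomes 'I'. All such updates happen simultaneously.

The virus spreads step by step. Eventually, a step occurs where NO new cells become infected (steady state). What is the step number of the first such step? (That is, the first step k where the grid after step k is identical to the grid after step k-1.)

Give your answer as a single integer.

Step 0 (initial): 1 infected
Step 1: +3 new -> 4 infected
Step 2: +5 new -> 9 infected
Step 3: +5 new -> 14 infected
Step 4: +6 new -> 20 infected
Step 5: +3 new -> 23 infected
Step 6: +4 new -> 27 infected
Step 7: +3 new -> 30 infected
Step 8: +1 new -> 31 infected
Step 9: +0 new -> 31 infected

Answer: 9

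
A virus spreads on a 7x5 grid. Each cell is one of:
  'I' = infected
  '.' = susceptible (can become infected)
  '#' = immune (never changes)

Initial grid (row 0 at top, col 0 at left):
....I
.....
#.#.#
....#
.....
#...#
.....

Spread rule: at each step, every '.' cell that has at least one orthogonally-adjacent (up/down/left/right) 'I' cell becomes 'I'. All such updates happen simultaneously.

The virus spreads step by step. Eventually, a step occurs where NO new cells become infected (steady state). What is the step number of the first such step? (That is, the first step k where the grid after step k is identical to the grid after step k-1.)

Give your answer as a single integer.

Step 0 (initial): 1 infected
Step 1: +2 new -> 3 infected
Step 2: +2 new -> 5 infected
Step 3: +3 new -> 8 infected
Step 4: +3 new -> 11 infected
Step 5: +4 new -> 15 infected
Step 6: +4 new -> 19 infected
Step 7: +4 new -> 23 infected
Step 8: +4 new -> 27 infected
Step 9: +1 new -> 28 infected
Step 10: +1 new -> 29 infected
Step 11: +0 new -> 29 infected

Answer: 11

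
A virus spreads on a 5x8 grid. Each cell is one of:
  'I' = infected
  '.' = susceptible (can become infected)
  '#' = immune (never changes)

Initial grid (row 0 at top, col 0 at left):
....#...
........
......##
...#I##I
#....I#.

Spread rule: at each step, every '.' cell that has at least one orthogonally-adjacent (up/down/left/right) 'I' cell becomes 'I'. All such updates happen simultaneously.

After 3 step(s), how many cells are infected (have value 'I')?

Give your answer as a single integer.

Step 0 (initial): 3 infected
Step 1: +3 new -> 6 infected
Step 2: +4 new -> 10 infected
Step 3: +4 new -> 14 infected

Answer: 14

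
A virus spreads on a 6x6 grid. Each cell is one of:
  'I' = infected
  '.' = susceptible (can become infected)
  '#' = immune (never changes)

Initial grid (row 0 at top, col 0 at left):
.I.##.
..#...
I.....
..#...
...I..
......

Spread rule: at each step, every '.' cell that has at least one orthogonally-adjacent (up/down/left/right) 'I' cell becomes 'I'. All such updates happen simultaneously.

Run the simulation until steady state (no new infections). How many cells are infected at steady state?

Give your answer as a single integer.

Answer: 32

Derivation:
Step 0 (initial): 3 infected
Step 1: +10 new -> 13 infected
Step 2: +9 new -> 22 infected
Step 3: +6 new -> 28 infected
Step 4: +2 new -> 30 infected
Step 5: +1 new -> 31 infected
Step 6: +1 new -> 32 infected
Step 7: +0 new -> 32 infected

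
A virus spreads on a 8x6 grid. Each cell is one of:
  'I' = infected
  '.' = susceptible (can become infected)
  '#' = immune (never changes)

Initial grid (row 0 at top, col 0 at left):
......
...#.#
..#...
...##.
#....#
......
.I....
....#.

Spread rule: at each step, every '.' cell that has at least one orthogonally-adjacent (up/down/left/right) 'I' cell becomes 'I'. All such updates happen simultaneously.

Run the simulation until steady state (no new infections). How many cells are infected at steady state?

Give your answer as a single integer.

Answer: 40

Derivation:
Step 0 (initial): 1 infected
Step 1: +4 new -> 5 infected
Step 2: +6 new -> 11 infected
Step 3: +5 new -> 16 infected
Step 4: +6 new -> 22 infected
Step 5: +5 new -> 27 infected
Step 6: +3 new -> 30 infected
Step 7: +2 new -> 32 infected
Step 8: +1 new -> 33 infected
Step 9: +1 new -> 34 infected
Step 10: +2 new -> 36 infected
Step 11: +1 new -> 37 infected
Step 12: +2 new -> 39 infected
Step 13: +1 new -> 40 infected
Step 14: +0 new -> 40 infected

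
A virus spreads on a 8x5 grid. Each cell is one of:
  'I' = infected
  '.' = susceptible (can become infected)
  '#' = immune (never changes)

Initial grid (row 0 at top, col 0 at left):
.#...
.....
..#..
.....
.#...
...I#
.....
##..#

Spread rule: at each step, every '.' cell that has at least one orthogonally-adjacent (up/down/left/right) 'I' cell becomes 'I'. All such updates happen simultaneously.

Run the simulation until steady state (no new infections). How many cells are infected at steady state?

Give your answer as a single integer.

Step 0 (initial): 1 infected
Step 1: +3 new -> 4 infected
Step 2: +7 new -> 11 infected
Step 3: +6 new -> 17 infected
Step 4: +5 new -> 22 infected
Step 5: +5 new -> 27 infected
Step 6: +4 new -> 31 infected
Step 7: +1 new -> 32 infected
Step 8: +1 new -> 33 infected
Step 9: +0 new -> 33 infected

Answer: 33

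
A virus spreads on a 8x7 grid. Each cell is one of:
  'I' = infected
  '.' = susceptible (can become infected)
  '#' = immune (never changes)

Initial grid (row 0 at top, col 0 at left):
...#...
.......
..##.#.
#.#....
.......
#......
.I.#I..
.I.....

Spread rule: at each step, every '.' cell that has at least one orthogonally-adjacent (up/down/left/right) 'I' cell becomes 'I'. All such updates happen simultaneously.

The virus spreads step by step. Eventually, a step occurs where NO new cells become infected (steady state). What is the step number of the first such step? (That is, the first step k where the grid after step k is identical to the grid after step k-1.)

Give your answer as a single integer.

Step 0 (initial): 3 infected
Step 1: +8 new -> 11 infected
Step 2: +8 new -> 19 infected
Step 3: +8 new -> 27 infected
Step 4: +5 new -> 32 infected
Step 5: +4 new -> 36 infected
Step 6: +7 new -> 43 infected
Step 7: +4 new -> 47 infected
Step 8: +1 new -> 48 infected
Step 9: +0 new -> 48 infected

Answer: 9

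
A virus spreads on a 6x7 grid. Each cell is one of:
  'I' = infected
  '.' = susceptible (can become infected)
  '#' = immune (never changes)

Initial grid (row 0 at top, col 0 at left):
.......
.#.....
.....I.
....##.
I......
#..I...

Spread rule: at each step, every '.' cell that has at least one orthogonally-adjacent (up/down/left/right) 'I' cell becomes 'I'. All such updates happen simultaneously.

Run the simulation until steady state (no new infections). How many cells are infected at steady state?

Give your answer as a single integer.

Answer: 38

Derivation:
Step 0 (initial): 3 infected
Step 1: +8 new -> 11 infected
Step 2: +12 new -> 23 infected
Step 3: +10 new -> 33 infected
Step 4: +3 new -> 36 infected
Step 5: +2 new -> 38 infected
Step 6: +0 new -> 38 infected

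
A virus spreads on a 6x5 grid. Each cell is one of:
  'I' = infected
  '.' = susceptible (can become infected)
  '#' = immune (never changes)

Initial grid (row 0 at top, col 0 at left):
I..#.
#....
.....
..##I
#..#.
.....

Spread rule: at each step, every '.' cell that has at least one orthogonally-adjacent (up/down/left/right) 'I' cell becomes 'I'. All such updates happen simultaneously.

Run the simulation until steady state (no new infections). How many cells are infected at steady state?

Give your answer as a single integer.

Step 0 (initial): 2 infected
Step 1: +3 new -> 5 infected
Step 2: +5 new -> 10 infected
Step 3: +6 new -> 16 infected
Step 4: +3 new -> 19 infected
Step 5: +4 new -> 23 infected
Step 6: +1 new -> 24 infected
Step 7: +0 new -> 24 infected

Answer: 24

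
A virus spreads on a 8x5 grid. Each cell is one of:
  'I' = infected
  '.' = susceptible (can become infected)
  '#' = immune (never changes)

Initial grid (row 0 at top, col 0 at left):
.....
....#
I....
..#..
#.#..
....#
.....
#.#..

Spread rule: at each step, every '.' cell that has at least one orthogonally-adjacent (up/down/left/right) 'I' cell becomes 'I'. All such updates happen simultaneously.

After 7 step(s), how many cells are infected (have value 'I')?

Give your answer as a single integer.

Step 0 (initial): 1 infected
Step 1: +3 new -> 4 infected
Step 2: +4 new -> 8 infected
Step 3: +4 new -> 12 infected
Step 4: +5 new -> 17 infected
Step 5: +6 new -> 23 infected
Step 6: +6 new -> 29 infected
Step 7: +1 new -> 30 infected

Answer: 30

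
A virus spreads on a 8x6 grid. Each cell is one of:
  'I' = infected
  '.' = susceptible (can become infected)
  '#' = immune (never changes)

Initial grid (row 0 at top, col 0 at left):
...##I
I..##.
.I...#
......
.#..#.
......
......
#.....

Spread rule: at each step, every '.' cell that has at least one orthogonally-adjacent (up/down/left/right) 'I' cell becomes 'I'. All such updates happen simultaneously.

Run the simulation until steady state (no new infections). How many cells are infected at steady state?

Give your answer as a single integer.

Answer: 40

Derivation:
Step 0 (initial): 3 infected
Step 1: +6 new -> 9 infected
Step 2: +5 new -> 14 infected
Step 3: +5 new -> 19 infected
Step 4: +4 new -> 23 infected
Step 5: +5 new -> 28 infected
Step 6: +5 new -> 33 infected
Step 7: +4 new -> 37 infected
Step 8: +2 new -> 39 infected
Step 9: +1 new -> 40 infected
Step 10: +0 new -> 40 infected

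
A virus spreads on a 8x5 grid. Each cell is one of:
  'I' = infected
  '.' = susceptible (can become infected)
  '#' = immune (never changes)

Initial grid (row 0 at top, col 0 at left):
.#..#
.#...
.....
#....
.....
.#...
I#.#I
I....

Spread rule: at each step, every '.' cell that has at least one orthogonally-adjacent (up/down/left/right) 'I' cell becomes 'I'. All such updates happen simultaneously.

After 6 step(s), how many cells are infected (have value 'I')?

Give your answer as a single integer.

Step 0 (initial): 3 infected
Step 1: +4 new -> 7 infected
Step 2: +5 new -> 12 infected
Step 3: +5 new -> 17 infected
Step 4: +4 new -> 21 infected
Step 5: +4 new -> 25 infected
Step 6: +3 new -> 28 infected

Answer: 28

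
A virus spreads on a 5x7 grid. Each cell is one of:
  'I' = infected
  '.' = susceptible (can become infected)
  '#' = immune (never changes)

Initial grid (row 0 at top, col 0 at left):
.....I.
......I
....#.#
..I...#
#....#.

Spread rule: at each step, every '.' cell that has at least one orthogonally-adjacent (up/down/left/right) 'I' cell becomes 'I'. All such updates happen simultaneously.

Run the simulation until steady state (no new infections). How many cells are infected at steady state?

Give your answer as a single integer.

Answer: 29

Derivation:
Step 0 (initial): 3 infected
Step 1: +7 new -> 10 infected
Step 2: +10 new -> 20 infected
Step 3: +6 new -> 26 infected
Step 4: +2 new -> 28 infected
Step 5: +1 new -> 29 infected
Step 6: +0 new -> 29 infected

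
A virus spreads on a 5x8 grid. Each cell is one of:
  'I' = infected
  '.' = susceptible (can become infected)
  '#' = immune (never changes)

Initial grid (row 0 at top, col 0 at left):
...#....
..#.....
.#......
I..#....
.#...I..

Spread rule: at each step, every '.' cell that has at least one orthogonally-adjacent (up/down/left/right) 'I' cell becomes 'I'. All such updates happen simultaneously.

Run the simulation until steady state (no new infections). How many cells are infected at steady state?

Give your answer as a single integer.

Answer: 35

Derivation:
Step 0 (initial): 2 infected
Step 1: +6 new -> 8 infected
Step 2: +7 new -> 15 infected
Step 3: +8 new -> 23 infected
Step 4: +6 new -> 29 infected
Step 5: +5 new -> 34 infected
Step 6: +1 new -> 35 infected
Step 7: +0 new -> 35 infected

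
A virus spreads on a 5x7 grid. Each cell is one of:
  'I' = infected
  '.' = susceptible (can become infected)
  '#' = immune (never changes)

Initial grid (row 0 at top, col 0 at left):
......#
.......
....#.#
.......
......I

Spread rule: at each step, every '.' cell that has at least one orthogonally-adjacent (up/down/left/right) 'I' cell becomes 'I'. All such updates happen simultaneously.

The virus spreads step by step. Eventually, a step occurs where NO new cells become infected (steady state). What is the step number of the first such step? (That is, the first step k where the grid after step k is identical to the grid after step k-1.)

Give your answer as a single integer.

Answer: 11

Derivation:
Step 0 (initial): 1 infected
Step 1: +2 new -> 3 infected
Step 2: +2 new -> 5 infected
Step 3: +3 new -> 8 infected
Step 4: +3 new -> 11 infected
Step 5: +6 new -> 17 infected
Step 6: +5 new -> 22 infected
Step 7: +4 new -> 26 infected
Step 8: +3 new -> 29 infected
Step 9: +2 new -> 31 infected
Step 10: +1 new -> 32 infected
Step 11: +0 new -> 32 infected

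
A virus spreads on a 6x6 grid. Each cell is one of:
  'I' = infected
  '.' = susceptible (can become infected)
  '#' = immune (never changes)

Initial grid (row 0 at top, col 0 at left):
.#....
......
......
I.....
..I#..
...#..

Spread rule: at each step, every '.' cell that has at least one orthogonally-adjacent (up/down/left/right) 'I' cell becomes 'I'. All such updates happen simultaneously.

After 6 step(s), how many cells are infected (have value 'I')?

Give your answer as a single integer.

Answer: 32

Derivation:
Step 0 (initial): 2 infected
Step 1: +6 new -> 8 infected
Step 2: +6 new -> 14 infected
Step 3: +5 new -> 19 infected
Step 4: +5 new -> 24 infected
Step 5: +5 new -> 29 infected
Step 6: +3 new -> 32 infected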